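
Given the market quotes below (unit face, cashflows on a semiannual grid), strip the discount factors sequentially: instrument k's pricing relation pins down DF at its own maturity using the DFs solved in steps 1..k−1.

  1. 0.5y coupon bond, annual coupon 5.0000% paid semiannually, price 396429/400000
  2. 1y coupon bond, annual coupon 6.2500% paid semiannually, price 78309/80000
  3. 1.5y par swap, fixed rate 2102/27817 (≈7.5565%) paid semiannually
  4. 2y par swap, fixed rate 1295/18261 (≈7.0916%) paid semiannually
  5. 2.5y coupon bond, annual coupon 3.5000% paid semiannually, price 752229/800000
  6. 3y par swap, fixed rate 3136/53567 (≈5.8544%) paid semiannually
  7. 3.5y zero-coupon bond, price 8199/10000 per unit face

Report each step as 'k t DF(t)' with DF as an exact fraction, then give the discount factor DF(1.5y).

step 1 [0.5y] bond c/2=1/40: DF=(396429/400000 − 1/40·(0))/(1+1/40) = 9669/10000 ≈ 0.966900
step 2 [1y] bond c/2=1/32: DF=(78309/80000 − 1/32·(0.966900))/(1+1/32) = 9199/10000 ≈ 0.919900
step 3 [1.5y] swap r/2=1051/27817: DF=(1 − 1051/27817·(0.966900+0.919900))/(1+1051/27817) = 8949/10000 ≈ 0.894900
step 4 [2y] swap r/2=1295/36522: DF=(1 − 1295/36522·(0.966900+0.919900+0.894900))/(1+1295/36522) = 1741/2000 ≈ 0.870500
step 5 [2.5y] bond c/2=7/400: DF=(752229/800000 − 7/400·(0.966900+0.919900+0.894900+0.870500))/(1+7/400) = 8613/10000 ≈ 0.861300
step 6 [3y] swap r/2=1568/53567: DF=(1 − 1568/53567·(0.966900+0.919900+0.894900+0.870500+0.861300))/(1+1568/53567) = 527/625 ≈ 0.843200
step 7 [3.5y] zero: DF = P = 8199/10000 ≈ 0.819900

1 1/2 9669/10000
2 1 9199/10000
3 3/2 8949/10000
4 2 1741/2000
5 5/2 8613/10000
6 3 527/625
7 7/2 8199/10000
DF(1.5y) = 8949/10000 ≈ 0.894900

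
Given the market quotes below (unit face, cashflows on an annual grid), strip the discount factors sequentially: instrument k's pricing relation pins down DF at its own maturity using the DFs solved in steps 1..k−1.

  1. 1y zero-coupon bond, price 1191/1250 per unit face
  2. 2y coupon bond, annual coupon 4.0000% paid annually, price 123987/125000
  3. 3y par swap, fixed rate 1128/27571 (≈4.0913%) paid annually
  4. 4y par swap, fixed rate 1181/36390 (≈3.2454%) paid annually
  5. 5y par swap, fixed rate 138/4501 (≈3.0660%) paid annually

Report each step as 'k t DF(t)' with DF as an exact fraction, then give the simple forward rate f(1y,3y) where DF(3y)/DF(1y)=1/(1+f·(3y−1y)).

1 1 1191/1250
2 2 9171/10000
3 3 1109/1250
4 4 8819/10000
5 5 431/500
f(1y,3y) = ((1191/1250)/(1109/1250) − 1)/(2) = 41/1109 ≈ 3.6970%

step 1 [1y] zero: DF = P = 1191/1250 ≈ 0.952800
step 2 [2y] bond c/1=1/25: DF=(123987/125000 − 1/25·(0.952800))/(1+1/25) = 9171/10000 ≈ 0.917100
step 3 [3y] swap r/1=1128/27571: DF=(1 − 1128/27571·(0.952800+0.917100))/(1+1128/27571) = 1109/1250 ≈ 0.887200
step 4 [4y] swap r/1=1181/36390: DF=(1 − 1181/36390·(0.952800+0.917100+0.887200))/(1+1181/36390) = 8819/10000 ≈ 0.881900
step 5 [5y] swap r/1=138/4501: DF=(1 − 138/4501·(0.952800+0.917100+0.887200+0.881900))/(1+138/4501) = 431/500 ≈ 0.862000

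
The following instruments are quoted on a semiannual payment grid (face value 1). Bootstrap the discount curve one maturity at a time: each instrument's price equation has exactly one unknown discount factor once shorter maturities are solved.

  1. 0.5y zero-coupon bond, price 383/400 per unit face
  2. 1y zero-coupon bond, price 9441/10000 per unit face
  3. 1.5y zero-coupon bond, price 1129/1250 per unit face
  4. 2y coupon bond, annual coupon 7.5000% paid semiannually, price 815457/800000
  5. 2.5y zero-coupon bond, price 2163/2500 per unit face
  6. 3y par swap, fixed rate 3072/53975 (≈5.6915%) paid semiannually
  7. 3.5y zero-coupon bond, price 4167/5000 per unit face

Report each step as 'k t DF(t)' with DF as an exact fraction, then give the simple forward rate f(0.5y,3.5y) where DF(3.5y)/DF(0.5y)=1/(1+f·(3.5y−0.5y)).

1 1/2 383/400
2 1 9441/10000
3 3/2 1129/1250
4 2 8811/10000
5 5/2 2163/2500
6 3 529/625
7 7/2 4167/5000
f(0.5y,3.5y) = ((383/400)/(4167/5000) − 1)/(3) = 1241/25002 ≈ 4.9636%

step 1 [0.5y] zero: DF = P = 383/400 ≈ 0.957500
step 2 [1y] zero: DF = P = 9441/10000 ≈ 0.944100
step 3 [1.5y] zero: DF = P = 1129/1250 ≈ 0.903200
step 4 [2y] bond c/2=3/80: DF=(815457/800000 − 3/80·(0.957500+0.944100+0.903200))/(1+3/80) = 8811/10000 ≈ 0.881100
step 5 [2.5y] zero: DF = P = 2163/2500 ≈ 0.865200
step 6 [3y] swap r/2=1536/53975: DF=(1 − 1536/53975·(0.957500+0.944100+0.903200+0.881100+0.865200))/(1+1536/53975) = 529/625 ≈ 0.846400
step 7 [3.5y] zero: DF = P = 4167/5000 ≈ 0.833400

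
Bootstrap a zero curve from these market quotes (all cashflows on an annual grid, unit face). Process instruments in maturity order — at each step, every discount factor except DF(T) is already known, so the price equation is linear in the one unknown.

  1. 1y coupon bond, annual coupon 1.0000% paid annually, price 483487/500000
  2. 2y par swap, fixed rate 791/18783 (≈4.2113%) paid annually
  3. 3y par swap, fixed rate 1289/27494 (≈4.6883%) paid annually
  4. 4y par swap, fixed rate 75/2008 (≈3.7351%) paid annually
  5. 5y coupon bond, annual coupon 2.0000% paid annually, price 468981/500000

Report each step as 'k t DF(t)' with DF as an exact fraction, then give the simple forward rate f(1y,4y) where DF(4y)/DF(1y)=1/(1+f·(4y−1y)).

1 1 4787/5000
2 2 9209/10000
3 3 8711/10000
4 4 173/200
5 5 8487/10000
f(1y,4y) = ((4787/5000)/(173/200) − 1)/(3) = 154/4325 ≈ 3.5607%

step 1 [1y] bond c/1=1/100: DF=(483487/500000 − 1/100·(0))/(1+1/100) = 4787/5000 ≈ 0.957400
step 2 [2y] swap r/1=791/18783: DF=(1 − 791/18783·(0.957400))/(1+791/18783) = 9209/10000 ≈ 0.920900
step 3 [3y] swap r/1=1289/27494: DF=(1 − 1289/27494·(0.957400+0.920900))/(1+1289/27494) = 8711/10000 ≈ 0.871100
step 4 [4y] swap r/1=75/2008: DF=(1 − 75/2008·(0.957400+0.920900+0.871100))/(1+75/2008) = 173/200 ≈ 0.865000
step 5 [5y] bond c/1=1/50: DF=(468981/500000 − 1/50·(0.957400+0.920900+0.871100+0.865000))/(1+1/50) = 8487/10000 ≈ 0.848700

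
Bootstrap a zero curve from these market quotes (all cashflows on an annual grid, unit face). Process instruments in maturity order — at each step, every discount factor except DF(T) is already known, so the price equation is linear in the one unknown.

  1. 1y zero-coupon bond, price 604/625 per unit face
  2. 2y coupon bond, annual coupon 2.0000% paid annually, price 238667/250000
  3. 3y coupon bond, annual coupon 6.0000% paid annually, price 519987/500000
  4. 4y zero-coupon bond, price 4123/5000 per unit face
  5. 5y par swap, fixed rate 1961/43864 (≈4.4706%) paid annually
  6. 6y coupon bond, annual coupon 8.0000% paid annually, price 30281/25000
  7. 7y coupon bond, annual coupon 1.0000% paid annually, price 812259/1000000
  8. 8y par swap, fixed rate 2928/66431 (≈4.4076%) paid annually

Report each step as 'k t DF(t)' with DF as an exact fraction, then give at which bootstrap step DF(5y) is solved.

step 1 [1y] zero: DF = P = 604/625 ≈ 0.966400
step 2 [2y] bond c/1=1/50: DF=(238667/250000 − 1/50·(0.966400))/(1+1/50) = 917/1000 ≈ 0.917000
step 3 [3y] bond c/1=3/50: DF=(519987/500000 − 3/50·(0.966400+0.917000))/(1+3/50) = 1749/2000 ≈ 0.874500
step 4 [4y] zero: DF = P = 4123/5000 ≈ 0.824600
step 5 [5y] swap r/1=1961/43864: DF=(1 − 1961/43864·(0.966400+0.917000+0.874500+0.824600))/(1+1961/43864) = 8039/10000 ≈ 0.803900
step 6 [6y] bond c/1=2/25: DF=(30281/25000 − 2/25·(0.966400+0.917000+0.874500+0.824600+0.803900))/(1+2/25) = 3983/5000 ≈ 0.796600
step 7 [7y] bond c/1=1/100: DF=(812259/1000000 − 1/100·(0.966400+0.917000+0.874500+0.824600+0.803900+0.796600))/(1+1/100) = 7529/10000 ≈ 0.752900
step 8 [8y] swap r/1=2928/66431: DF=(1 − 2928/66431·(0.966400+0.917000+0.874500+0.824600+0.803900+0.796600+0.752900))/(1+2928/66431) = 442/625 ≈ 0.707200

1 1 604/625
2 2 917/1000
3 3 1749/2000
4 4 4123/5000
5 5 8039/10000
6 6 3983/5000
7 7 7529/10000
8 8 442/625
DF(5y) is solved at step 5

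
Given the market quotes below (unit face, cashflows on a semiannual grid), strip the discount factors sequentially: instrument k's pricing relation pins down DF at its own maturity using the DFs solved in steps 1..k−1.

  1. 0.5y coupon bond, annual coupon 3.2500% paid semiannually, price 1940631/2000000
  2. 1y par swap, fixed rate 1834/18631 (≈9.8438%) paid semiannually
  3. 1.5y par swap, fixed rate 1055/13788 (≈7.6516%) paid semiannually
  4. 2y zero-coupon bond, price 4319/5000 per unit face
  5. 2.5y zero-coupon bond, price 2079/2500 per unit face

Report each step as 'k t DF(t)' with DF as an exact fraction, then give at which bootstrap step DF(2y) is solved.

step 1 [0.5y] bond c/2=13/800: DF=(1940631/2000000 − 13/800·(0))/(1+13/800) = 2387/2500 ≈ 0.954800
step 2 [1y] swap r/2=917/18631: DF=(1 − 917/18631·(0.954800))/(1+917/18631) = 9083/10000 ≈ 0.908300
step 3 [1.5y] swap r/2=1055/27576: DF=(1 − 1055/27576·(0.954800+0.908300))/(1+1055/27576) = 1789/2000 ≈ 0.894500
step 4 [2y] zero: DF = P = 4319/5000 ≈ 0.863800
step 5 [2.5y] zero: DF = P = 2079/2500 ≈ 0.831600

1 1/2 2387/2500
2 1 9083/10000
3 3/2 1789/2000
4 2 4319/5000
5 5/2 2079/2500
DF(2y) is solved at step 4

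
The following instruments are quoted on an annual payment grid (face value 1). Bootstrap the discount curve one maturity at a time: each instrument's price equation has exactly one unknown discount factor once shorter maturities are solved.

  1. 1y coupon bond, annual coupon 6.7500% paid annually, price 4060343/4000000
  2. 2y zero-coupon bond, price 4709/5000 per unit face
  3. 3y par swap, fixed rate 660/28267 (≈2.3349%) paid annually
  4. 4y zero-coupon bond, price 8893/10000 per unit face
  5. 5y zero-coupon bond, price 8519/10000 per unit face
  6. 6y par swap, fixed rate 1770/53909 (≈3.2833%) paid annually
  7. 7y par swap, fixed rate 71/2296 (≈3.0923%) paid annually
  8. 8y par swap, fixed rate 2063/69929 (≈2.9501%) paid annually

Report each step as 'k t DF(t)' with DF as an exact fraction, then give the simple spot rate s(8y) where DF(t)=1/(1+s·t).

step 1 [1y] bond c/1=27/400: DF=(4060343/4000000 − 27/400·(0))/(1+27/400) = 9509/10000 ≈ 0.950900
step 2 [2y] zero: DF = P = 4709/5000 ≈ 0.941800
step 3 [3y] swap r/1=660/28267: DF=(1 − 660/28267·(0.950900+0.941800))/(1+660/28267) = 467/500 ≈ 0.934000
step 4 [4y] zero: DF = P = 8893/10000 ≈ 0.889300
step 5 [5y] zero: DF = P = 8519/10000 ≈ 0.851900
step 6 [6y] swap r/1=1770/53909: DF=(1 − 1770/53909·(0.950900+0.941800+0.934000+0.889300+0.851900))/(1+1770/53909) = 823/1000 ≈ 0.823000
step 7 [7y] swap r/1=71/2296: DF=(1 − 71/2296·(0.950900+0.941800+0.934000+0.889300+0.851900+0.823000))/(1+71/2296) = 8083/10000 ≈ 0.808300
step 8 [8y] swap r/1=2063/69929: DF=(1 − 2063/69929·(0.950900+0.941800+0.934000+0.889300+0.851900+0.823000+0.808300))/(1+2063/69929) = 7937/10000 ≈ 0.793700

1 1 9509/10000
2 2 4709/5000
3 3 467/500
4 4 8893/10000
5 5 8519/10000
6 6 823/1000
7 7 8083/10000
8 8 7937/10000
s(8y) = (1/(7937/10000) − 1)/(8) = 2063/63496 ≈ 3.2490%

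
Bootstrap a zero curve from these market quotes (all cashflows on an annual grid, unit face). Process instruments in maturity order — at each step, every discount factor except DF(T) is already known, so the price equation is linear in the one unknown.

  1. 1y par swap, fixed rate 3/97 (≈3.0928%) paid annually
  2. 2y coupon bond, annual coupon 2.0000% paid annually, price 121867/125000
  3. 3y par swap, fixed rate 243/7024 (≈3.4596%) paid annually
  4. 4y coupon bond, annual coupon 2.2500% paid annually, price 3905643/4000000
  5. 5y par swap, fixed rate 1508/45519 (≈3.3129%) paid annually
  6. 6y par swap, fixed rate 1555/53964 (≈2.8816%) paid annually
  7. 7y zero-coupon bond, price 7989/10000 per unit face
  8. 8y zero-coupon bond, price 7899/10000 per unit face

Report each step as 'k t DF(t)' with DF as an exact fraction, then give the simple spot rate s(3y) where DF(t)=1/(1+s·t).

step 1 [1y] swap r/1=3/97: DF=(1 − 3/97·(0))/(1+3/97) = 97/100 ≈ 0.970000
step 2 [2y] bond c/1=1/50: DF=(121867/125000 − 1/50·(0.970000))/(1+1/50) = 1171/1250 ≈ 0.936800
step 3 [3y] swap r/1=243/7024: DF=(1 − 243/7024·(0.970000+0.936800))/(1+243/7024) = 2257/2500 ≈ 0.902800
step 4 [4y] bond c/1=9/400: DF=(3905643/4000000 − 9/400·(0.970000+0.936800+0.902800))/(1+9/400) = 8931/10000 ≈ 0.893100
step 5 [5y] swap r/1=1508/45519: DF=(1 − 1508/45519·(0.970000+0.936800+0.902800+0.893100))/(1+1508/45519) = 2123/2500 ≈ 0.849200
step 6 [6y] swap r/1=1555/53964: DF=(1 − 1555/53964·(0.970000+0.936800+0.902800+0.893100+0.849200))/(1+1555/53964) = 1689/2000 ≈ 0.844500
step 7 [7y] zero: DF = P = 7989/10000 ≈ 0.798900
step 8 [8y] zero: DF = P = 7899/10000 ≈ 0.789900

1 1 97/100
2 2 1171/1250
3 3 2257/2500
4 4 8931/10000
5 5 2123/2500
6 6 1689/2000
7 7 7989/10000
8 8 7899/10000
s(3y) = (1/(2257/2500) − 1)/(3) = 81/2257 ≈ 3.5888%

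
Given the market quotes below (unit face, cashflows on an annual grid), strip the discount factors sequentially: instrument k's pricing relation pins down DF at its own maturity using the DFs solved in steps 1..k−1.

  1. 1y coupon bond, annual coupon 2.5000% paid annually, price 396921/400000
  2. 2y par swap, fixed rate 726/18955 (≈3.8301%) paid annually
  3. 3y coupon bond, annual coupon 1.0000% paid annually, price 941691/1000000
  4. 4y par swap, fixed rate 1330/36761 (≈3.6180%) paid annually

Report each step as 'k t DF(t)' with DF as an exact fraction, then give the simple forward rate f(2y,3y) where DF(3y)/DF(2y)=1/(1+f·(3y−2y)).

step 1 [1y] bond c/1=1/40: DF=(396921/400000 − 1/40·(0))/(1+1/40) = 9681/10000 ≈ 0.968100
step 2 [2y] swap r/1=726/18955: DF=(1 − 726/18955·(0.968100))/(1+726/18955) = 4637/5000 ≈ 0.927400
step 3 [3y] bond c/1=1/100: DF=(941691/1000000 − 1/100·(0.968100+0.927400))/(1+1/100) = 571/625 ≈ 0.913600
step 4 [4y] swap r/1=1330/36761: DF=(1 − 1330/36761·(0.968100+0.927400+0.913600))/(1+1330/36761) = 867/1000 ≈ 0.867000

1 1 9681/10000
2 2 4637/5000
3 3 571/625
4 4 867/1000
f(2y,3y) = ((4637/5000)/(571/625) − 1)/(1) = 69/4568 ≈ 1.5105%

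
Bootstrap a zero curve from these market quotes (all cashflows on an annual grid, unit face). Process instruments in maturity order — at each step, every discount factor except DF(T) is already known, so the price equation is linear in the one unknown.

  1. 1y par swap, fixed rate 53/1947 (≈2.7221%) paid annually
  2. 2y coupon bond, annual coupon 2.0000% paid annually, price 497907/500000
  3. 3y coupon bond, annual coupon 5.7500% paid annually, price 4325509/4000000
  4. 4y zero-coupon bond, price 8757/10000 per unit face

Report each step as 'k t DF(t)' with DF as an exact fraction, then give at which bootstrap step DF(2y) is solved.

step 1 [1y] swap r/1=53/1947: DF=(1 − 53/1947·(0))/(1+53/1947) = 1947/2000 ≈ 0.973500
step 2 [2y] bond c/1=1/50: DF=(497907/500000 − 1/50·(0.973500))/(1+1/50) = 2393/2500 ≈ 0.957200
step 3 [3y] bond c/1=23/400: DF=(4325509/4000000 − 23/400·(0.973500+0.957200))/(1+23/400) = 1147/1250 ≈ 0.917600
step 4 [4y] zero: DF = P = 8757/10000 ≈ 0.875700

1 1 1947/2000
2 2 2393/2500
3 3 1147/1250
4 4 8757/10000
DF(2y) is solved at step 2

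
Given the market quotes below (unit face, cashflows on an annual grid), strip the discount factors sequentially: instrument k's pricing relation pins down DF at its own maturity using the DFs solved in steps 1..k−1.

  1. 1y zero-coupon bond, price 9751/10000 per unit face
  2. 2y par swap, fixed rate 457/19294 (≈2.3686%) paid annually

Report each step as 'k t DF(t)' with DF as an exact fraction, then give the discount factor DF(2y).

step 1 [1y] zero: DF = P = 9751/10000 ≈ 0.975100
step 2 [2y] swap r/1=457/19294: DF=(1 − 457/19294·(0.975100))/(1+457/19294) = 9543/10000 ≈ 0.954300

1 1 9751/10000
2 2 9543/10000
DF(2y) = 9543/10000 ≈ 0.954300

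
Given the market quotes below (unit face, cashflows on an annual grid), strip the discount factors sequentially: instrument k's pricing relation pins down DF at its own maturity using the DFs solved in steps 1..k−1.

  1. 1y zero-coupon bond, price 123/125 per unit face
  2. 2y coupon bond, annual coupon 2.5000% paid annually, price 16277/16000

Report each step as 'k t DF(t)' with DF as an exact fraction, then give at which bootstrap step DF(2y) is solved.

1 1 123/125
2 2 1937/2000
DF(2y) is solved at step 2

step 1 [1y] zero: DF = P = 123/125 ≈ 0.984000
step 2 [2y] bond c/1=1/40: DF=(16277/16000 − 1/40·(0.984000))/(1+1/40) = 1937/2000 ≈ 0.968500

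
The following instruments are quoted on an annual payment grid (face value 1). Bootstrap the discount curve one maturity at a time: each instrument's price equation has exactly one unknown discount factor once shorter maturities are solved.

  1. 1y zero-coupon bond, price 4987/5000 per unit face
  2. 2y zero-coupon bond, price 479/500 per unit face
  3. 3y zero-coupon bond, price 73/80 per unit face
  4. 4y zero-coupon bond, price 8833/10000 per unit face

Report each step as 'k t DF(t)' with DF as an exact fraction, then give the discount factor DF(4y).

1 1 4987/5000
2 2 479/500
3 3 73/80
4 4 8833/10000
DF(4y) = 8833/10000 ≈ 0.883300

step 1 [1y] zero: DF = P = 4987/5000 ≈ 0.997400
step 2 [2y] zero: DF = P = 479/500 ≈ 0.958000
step 3 [3y] zero: DF = P = 73/80 ≈ 0.912500
step 4 [4y] zero: DF = P = 8833/10000 ≈ 0.883300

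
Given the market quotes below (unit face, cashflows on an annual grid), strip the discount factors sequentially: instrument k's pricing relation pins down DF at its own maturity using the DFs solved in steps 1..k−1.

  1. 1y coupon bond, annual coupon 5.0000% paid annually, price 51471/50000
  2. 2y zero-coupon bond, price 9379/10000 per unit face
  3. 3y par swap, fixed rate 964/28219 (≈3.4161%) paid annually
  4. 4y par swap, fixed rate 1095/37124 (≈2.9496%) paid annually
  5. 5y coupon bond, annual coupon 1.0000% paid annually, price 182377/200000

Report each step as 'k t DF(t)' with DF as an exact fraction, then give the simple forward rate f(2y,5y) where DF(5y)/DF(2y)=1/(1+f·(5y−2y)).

step 1 [1y] bond c/1=1/20: DF=(51471/50000 − 1/20·(0))/(1+1/20) = 2451/2500 ≈ 0.980400
step 2 [2y] zero: DF = P = 9379/10000 ≈ 0.937900
step 3 [3y] swap r/1=964/28219: DF=(1 − 964/28219·(0.980400+0.937900))/(1+964/28219) = 2259/2500 ≈ 0.903600
step 4 [4y] swap r/1=1095/37124: DF=(1 − 1095/37124·(0.980400+0.937900+0.903600))/(1+1095/37124) = 1781/2000 ≈ 0.890500
step 5 [5y] bond c/1=1/100: DF=(182377/200000 − 1/100·(0.980400+0.937900+0.903600+0.890500))/(1+1/100) = 8661/10000 ≈ 0.866100

1 1 2451/2500
2 2 9379/10000
3 3 2259/2500
4 4 1781/2000
5 5 8661/10000
f(2y,5y) = ((9379/10000)/(8661/10000) − 1)/(3) = 718/25983 ≈ 2.7633%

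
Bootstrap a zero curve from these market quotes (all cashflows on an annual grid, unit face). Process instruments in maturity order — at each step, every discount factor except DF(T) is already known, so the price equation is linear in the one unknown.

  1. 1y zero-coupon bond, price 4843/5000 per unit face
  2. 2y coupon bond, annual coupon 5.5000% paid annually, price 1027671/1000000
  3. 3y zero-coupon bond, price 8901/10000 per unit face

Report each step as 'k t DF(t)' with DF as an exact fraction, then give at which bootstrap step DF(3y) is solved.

1 1 4843/5000
2 2 2309/2500
3 3 8901/10000
DF(3y) is solved at step 3

step 1 [1y] zero: DF = P = 4843/5000 ≈ 0.968600
step 2 [2y] bond c/1=11/200: DF=(1027671/1000000 − 11/200·(0.968600))/(1+11/200) = 2309/2500 ≈ 0.923600
step 3 [3y] zero: DF = P = 8901/10000 ≈ 0.890100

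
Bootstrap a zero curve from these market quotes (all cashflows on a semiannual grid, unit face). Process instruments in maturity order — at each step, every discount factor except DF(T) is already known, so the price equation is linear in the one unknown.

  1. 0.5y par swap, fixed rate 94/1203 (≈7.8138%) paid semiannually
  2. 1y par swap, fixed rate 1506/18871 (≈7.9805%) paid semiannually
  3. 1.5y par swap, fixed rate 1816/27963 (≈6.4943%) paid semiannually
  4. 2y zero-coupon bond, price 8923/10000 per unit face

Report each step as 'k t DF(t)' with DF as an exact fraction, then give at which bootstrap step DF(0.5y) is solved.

1 1/2 1203/1250
2 1 9247/10000
3 3/2 2273/2500
4 2 8923/10000
DF(0.5y) is solved at step 1

step 1 [0.5y] swap r/2=47/1203: DF=(1 − 47/1203·(0))/(1+47/1203) = 1203/1250 ≈ 0.962400
step 2 [1y] swap r/2=753/18871: DF=(1 − 753/18871·(0.962400))/(1+753/18871) = 9247/10000 ≈ 0.924700
step 3 [1.5y] swap r/2=908/27963: DF=(1 − 908/27963·(0.962400+0.924700))/(1+908/27963) = 2273/2500 ≈ 0.909200
step 4 [2y] zero: DF = P = 8923/10000 ≈ 0.892300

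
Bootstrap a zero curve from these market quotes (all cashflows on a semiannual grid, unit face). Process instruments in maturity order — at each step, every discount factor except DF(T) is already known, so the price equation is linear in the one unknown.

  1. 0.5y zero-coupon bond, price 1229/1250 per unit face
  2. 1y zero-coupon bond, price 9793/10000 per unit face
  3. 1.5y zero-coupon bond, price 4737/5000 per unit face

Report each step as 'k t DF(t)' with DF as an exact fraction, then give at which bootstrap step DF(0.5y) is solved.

1 1/2 1229/1250
2 1 9793/10000
3 3/2 4737/5000
DF(0.5y) is solved at step 1

step 1 [0.5y] zero: DF = P = 1229/1250 ≈ 0.983200
step 2 [1y] zero: DF = P = 9793/10000 ≈ 0.979300
step 3 [1.5y] zero: DF = P = 4737/5000 ≈ 0.947400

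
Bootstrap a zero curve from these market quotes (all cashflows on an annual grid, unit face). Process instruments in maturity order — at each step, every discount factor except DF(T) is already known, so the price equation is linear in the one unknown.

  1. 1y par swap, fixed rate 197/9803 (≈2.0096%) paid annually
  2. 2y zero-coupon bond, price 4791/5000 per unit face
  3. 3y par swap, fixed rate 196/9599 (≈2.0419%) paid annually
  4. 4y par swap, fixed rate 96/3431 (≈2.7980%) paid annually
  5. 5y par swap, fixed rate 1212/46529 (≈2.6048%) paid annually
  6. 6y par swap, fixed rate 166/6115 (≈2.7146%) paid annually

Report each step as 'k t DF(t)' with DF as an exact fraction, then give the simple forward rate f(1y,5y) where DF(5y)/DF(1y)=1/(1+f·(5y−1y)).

1 1 9803/10000
2 2 4791/5000
3 3 2353/2500
4 4 559/625
5 5 2197/2500
6 6 4253/5000
f(1y,5y) = ((9803/10000)/(2197/2500) − 1)/(4) = 1015/35152 ≈ 2.8875%

step 1 [1y] swap r/1=197/9803: DF=(1 − 197/9803·(0))/(1+197/9803) = 9803/10000 ≈ 0.980300
step 2 [2y] zero: DF = P = 4791/5000 ≈ 0.958200
step 3 [3y] swap r/1=196/9599: DF=(1 − 196/9599·(0.980300+0.958200))/(1+196/9599) = 2353/2500 ≈ 0.941200
step 4 [4y] swap r/1=96/3431: DF=(1 − 96/3431·(0.980300+0.958200+0.941200))/(1+96/3431) = 559/625 ≈ 0.894400
step 5 [5y] swap r/1=1212/46529: DF=(1 − 1212/46529·(0.980300+0.958200+0.941200+0.894400))/(1+1212/46529) = 2197/2500 ≈ 0.878800
step 6 [6y] swap r/1=166/6115: DF=(1 − 166/6115·(0.980300+0.958200+0.941200+0.894400+0.878800))/(1+166/6115) = 4253/5000 ≈ 0.850600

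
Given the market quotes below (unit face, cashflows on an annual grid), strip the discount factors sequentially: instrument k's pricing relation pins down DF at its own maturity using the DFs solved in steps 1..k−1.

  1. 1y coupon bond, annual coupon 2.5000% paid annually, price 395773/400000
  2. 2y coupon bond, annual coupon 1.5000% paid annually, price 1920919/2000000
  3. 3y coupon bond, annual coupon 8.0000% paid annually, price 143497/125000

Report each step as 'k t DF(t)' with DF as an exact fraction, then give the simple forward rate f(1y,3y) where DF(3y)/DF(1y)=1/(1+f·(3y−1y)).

step 1 [1y] bond c/1=1/40: DF=(395773/400000 − 1/40·(0))/(1+1/40) = 9653/10000 ≈ 0.965300
step 2 [2y] bond c/1=3/200: DF=(1920919/2000000 − 3/200·(0.965300))/(1+3/200) = 233/250 ≈ 0.932000
step 3 [3y] bond c/1=2/25: DF=(143497/125000 − 2/25·(0.965300+0.932000))/(1+2/25) = 1153/1250 ≈ 0.922400

1 1 9653/10000
2 2 233/250
3 3 1153/1250
f(1y,3y) = ((9653/10000)/(1153/1250) − 1)/(2) = 429/18448 ≈ 2.3255%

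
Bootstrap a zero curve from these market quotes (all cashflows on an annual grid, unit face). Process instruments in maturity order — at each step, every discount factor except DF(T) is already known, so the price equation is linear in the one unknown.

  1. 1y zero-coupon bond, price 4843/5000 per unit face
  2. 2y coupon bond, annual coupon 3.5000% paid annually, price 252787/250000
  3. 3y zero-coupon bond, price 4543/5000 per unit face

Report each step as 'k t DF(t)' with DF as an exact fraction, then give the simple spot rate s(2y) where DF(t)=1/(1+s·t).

1 1 4843/5000
2 2 4721/5000
3 3 4543/5000
s(2y) = (1/(4721/5000) − 1)/(2) = 279/9442 ≈ 2.9549%

step 1 [1y] zero: DF = P = 4843/5000 ≈ 0.968600
step 2 [2y] bond c/1=7/200: DF=(252787/250000 − 7/200·(0.968600))/(1+7/200) = 4721/5000 ≈ 0.944200
step 3 [3y] zero: DF = P = 4543/5000 ≈ 0.908600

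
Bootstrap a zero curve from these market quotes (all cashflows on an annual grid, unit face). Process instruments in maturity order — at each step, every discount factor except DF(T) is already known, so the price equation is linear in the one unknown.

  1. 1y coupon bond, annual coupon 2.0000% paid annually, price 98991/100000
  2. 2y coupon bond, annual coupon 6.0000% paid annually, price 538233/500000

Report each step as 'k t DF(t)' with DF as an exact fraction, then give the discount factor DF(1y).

1 1 1941/2000
2 2 4803/5000
DF(1y) = 1941/2000 ≈ 0.970500

step 1 [1y] bond c/1=1/50: DF=(98991/100000 − 1/50·(0))/(1+1/50) = 1941/2000 ≈ 0.970500
step 2 [2y] bond c/1=3/50: DF=(538233/500000 − 3/50·(0.970500))/(1+3/50) = 4803/5000 ≈ 0.960600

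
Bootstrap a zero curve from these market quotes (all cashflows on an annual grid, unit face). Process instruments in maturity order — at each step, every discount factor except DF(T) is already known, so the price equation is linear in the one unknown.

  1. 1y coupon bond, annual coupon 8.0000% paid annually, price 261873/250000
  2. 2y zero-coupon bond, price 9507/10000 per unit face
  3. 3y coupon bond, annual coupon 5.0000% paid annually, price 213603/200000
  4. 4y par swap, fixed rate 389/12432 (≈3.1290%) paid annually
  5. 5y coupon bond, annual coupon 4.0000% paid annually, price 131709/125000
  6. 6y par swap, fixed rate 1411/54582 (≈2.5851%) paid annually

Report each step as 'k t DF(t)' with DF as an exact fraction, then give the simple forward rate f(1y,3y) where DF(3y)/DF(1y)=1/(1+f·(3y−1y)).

1 1 9699/10000
2 2 9507/10000
3 3 9257/10000
4 4 8833/10000
5 5 8697/10000
6 6 8589/10000
f(1y,3y) = ((9699/10000)/(9257/10000) − 1)/(2) = 221/9257 ≈ 2.3874%

step 1 [1y] bond c/1=2/25: DF=(261873/250000 − 2/25·(0))/(1+2/25) = 9699/10000 ≈ 0.969900
step 2 [2y] zero: DF = P = 9507/10000 ≈ 0.950700
step 3 [3y] bond c/1=1/20: DF=(213603/200000 − 1/20·(0.969900+0.950700))/(1+1/20) = 9257/10000 ≈ 0.925700
step 4 [4y] swap r/1=389/12432: DF=(1 − 389/12432·(0.969900+0.950700+0.925700))/(1+389/12432) = 8833/10000 ≈ 0.883300
step 5 [5y] bond c/1=1/25: DF=(131709/125000 − 1/25·(0.969900+0.950700+0.925700+0.883300))/(1+1/25) = 8697/10000 ≈ 0.869700
step 6 [6y] swap r/1=1411/54582: DF=(1 − 1411/54582·(0.969900+0.950700+0.925700+0.883300+0.869700))/(1+1411/54582) = 8589/10000 ≈ 0.858900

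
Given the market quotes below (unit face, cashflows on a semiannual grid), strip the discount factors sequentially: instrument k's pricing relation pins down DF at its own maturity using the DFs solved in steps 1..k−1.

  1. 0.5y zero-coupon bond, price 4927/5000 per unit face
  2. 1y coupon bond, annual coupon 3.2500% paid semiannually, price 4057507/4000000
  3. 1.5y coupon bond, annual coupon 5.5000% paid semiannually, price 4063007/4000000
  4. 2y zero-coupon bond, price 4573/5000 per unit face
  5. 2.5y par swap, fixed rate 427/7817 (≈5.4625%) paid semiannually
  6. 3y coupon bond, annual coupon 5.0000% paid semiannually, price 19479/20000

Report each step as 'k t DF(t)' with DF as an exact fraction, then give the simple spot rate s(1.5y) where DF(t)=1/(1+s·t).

1 1/2 4927/5000
2 1 614/625
3 3/2 9359/10000
4 2 4573/5000
5 5/2 8719/10000
6 3 4179/5000
s(1.5y) = (1/(9359/10000) − 1)/(3/2) = 1282/28077 ≈ 4.5660%

step 1 [0.5y] zero: DF = P = 4927/5000 ≈ 0.985400
step 2 [1y] bond c/2=13/800: DF=(4057507/4000000 − 13/800·(0.985400))/(1+13/800) = 614/625 ≈ 0.982400
step 3 [1.5y] bond c/2=11/400: DF=(4063007/4000000 − 11/400·(0.985400+0.982400))/(1+11/400) = 9359/10000 ≈ 0.935900
step 4 [2y] zero: DF = P = 4573/5000 ≈ 0.914600
step 5 [2.5y] swap r/2=427/15634: DF=(1 − 427/15634·(0.985400+0.982400+0.935900+0.914600))/(1+427/15634) = 8719/10000 ≈ 0.871900
step 6 [3y] bond c/2=1/40: DF=(19479/20000 − 1/40·(0.985400+0.982400+0.935900+0.914600+0.871900))/(1+1/40) = 4179/5000 ≈ 0.835800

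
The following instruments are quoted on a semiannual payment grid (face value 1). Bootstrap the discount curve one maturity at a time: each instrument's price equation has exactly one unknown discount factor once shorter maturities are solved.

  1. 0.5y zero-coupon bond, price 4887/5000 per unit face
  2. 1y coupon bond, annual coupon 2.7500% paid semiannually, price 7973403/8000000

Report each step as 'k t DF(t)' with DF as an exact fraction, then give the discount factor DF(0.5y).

1 1/2 4887/5000
2 1 9699/10000
DF(0.5y) = 4887/5000 ≈ 0.977400

step 1 [0.5y] zero: DF = P = 4887/5000 ≈ 0.977400
step 2 [1y] bond c/2=11/800: DF=(7973403/8000000 − 11/800·(0.977400))/(1+11/800) = 9699/10000 ≈ 0.969900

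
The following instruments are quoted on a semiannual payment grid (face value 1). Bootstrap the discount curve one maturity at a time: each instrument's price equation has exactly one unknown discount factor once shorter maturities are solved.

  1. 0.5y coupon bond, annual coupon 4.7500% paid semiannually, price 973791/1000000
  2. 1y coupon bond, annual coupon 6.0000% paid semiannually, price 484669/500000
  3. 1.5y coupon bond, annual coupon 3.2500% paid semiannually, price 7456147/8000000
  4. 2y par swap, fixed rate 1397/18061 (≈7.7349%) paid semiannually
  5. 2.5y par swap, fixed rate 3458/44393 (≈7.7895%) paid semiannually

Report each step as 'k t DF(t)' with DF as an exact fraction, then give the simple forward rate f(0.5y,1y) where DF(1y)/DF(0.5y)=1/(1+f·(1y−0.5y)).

step 1 [0.5y] bond c/2=19/800: DF=(973791/1000000 − 19/800·(0))/(1+19/800) = 1189/1250 ≈ 0.951200
step 2 [1y] bond c/2=3/100: DF=(484669/500000 − 3/100·(0.951200))/(1+3/100) = 4567/5000 ≈ 0.913400
step 3 [1.5y] bond c/2=13/800: DF=(7456147/8000000 − 13/800·(0.951200+0.913400))/(1+13/800) = 8873/10000 ≈ 0.887300
step 4 [2y] swap r/2=1397/36122: DF=(1 − 1397/36122·(0.951200+0.913400+0.887300))/(1+1397/36122) = 8603/10000 ≈ 0.860300
step 5 [2.5y] swap r/2=1729/44393: DF=(1 − 1729/44393·(0.951200+0.913400+0.887300+0.860300))/(1+1729/44393) = 8271/10000 ≈ 0.827100

1 1/2 1189/1250
2 1 4567/5000
3 3/2 8873/10000
4 2 8603/10000
5 5/2 8271/10000
f(0.5y,1y) = ((1189/1250)/(4567/5000) − 1)/(1/2) = 378/4567 ≈ 8.2768%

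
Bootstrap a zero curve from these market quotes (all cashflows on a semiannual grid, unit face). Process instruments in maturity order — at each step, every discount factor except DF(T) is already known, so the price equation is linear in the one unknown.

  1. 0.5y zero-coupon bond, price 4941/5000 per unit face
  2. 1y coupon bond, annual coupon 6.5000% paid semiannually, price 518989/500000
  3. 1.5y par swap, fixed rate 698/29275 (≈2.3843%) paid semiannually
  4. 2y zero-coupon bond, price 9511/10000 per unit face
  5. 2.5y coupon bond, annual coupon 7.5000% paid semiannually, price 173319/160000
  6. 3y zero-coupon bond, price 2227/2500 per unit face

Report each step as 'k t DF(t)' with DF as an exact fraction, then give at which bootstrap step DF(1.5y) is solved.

step 1 [0.5y] zero: DF = P = 4941/5000 ≈ 0.988200
step 2 [1y] bond c/2=13/400: DF=(518989/500000 − 13/400·(0.988200))/(1+13/400) = 4871/5000 ≈ 0.974200
step 3 [1.5y] swap r/2=349/29275: DF=(1 − 349/29275·(0.988200+0.974200))/(1+349/29275) = 9651/10000 ≈ 0.965100
step 4 [2y] zero: DF = P = 9511/10000 ≈ 0.951100
step 5 [2.5y] bond c/2=3/80: DF=(173319/160000 − 3/80·(0.988200+0.974200+0.965100+0.951100))/(1+3/80) = 9039/10000 ≈ 0.903900
step 6 [3y] zero: DF = P = 2227/2500 ≈ 0.890800

1 1/2 4941/5000
2 1 4871/5000
3 3/2 9651/10000
4 2 9511/10000
5 5/2 9039/10000
6 3 2227/2500
DF(1.5y) is solved at step 3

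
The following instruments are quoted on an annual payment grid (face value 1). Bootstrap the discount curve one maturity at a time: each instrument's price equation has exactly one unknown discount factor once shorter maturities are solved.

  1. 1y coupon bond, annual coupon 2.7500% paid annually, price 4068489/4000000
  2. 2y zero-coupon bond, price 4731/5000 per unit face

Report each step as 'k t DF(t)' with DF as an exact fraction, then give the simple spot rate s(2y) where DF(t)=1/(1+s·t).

1 1 9899/10000
2 2 4731/5000
s(2y) = (1/(4731/5000) − 1)/(2) = 269/9462 ≈ 2.8430%

step 1 [1y] bond c/1=11/400: DF=(4068489/4000000 − 11/400·(0))/(1+11/400) = 9899/10000 ≈ 0.989900
step 2 [2y] zero: DF = P = 4731/5000 ≈ 0.946200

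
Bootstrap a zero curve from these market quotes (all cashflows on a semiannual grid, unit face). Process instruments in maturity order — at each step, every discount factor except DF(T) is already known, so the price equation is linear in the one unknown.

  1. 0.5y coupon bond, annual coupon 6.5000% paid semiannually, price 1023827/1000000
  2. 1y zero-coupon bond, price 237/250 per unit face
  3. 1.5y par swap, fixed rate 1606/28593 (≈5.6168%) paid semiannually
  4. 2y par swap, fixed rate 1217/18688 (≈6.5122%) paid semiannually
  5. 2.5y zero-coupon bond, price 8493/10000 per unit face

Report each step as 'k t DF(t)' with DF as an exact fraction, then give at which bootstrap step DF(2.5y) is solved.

1 1/2 2479/2500
2 1 237/250
3 3/2 9197/10000
4 2 8783/10000
5 5/2 8493/10000
DF(2.5y) is solved at step 5

step 1 [0.5y] bond c/2=13/400: DF=(1023827/1000000 − 13/400·(0))/(1+13/400) = 2479/2500 ≈ 0.991600
step 2 [1y] zero: DF = P = 237/250 ≈ 0.948000
step 3 [1.5y] swap r/2=803/28593: DF=(1 − 803/28593·(0.991600+0.948000))/(1+803/28593) = 9197/10000 ≈ 0.919700
step 4 [2y] swap r/2=1217/37376: DF=(1 − 1217/37376·(0.991600+0.948000+0.919700))/(1+1217/37376) = 8783/10000 ≈ 0.878300
step 5 [2.5y] zero: DF = P = 8493/10000 ≈ 0.849300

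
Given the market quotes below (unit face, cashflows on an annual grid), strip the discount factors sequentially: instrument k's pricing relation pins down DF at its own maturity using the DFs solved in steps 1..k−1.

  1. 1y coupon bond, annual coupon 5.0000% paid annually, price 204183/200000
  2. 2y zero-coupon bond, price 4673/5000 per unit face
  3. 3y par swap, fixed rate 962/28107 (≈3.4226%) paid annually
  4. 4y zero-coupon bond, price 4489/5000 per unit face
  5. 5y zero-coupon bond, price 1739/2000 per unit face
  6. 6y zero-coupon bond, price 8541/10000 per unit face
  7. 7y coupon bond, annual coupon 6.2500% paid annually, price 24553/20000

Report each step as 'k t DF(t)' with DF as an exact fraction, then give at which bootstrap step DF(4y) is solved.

1 1 9723/10000
2 2 4673/5000
3 3 4519/5000
4 4 4489/5000
5 5 1739/2000
6 6 8541/10000
7 7 8359/10000
DF(4y) is solved at step 4

step 1 [1y] bond c/1=1/20: DF=(204183/200000 − 1/20·(0))/(1+1/20) = 9723/10000 ≈ 0.972300
step 2 [2y] zero: DF = P = 4673/5000 ≈ 0.934600
step 3 [3y] swap r/1=962/28107: DF=(1 − 962/28107·(0.972300+0.934600))/(1+962/28107) = 4519/5000 ≈ 0.903800
step 4 [4y] zero: DF = P = 4489/5000 ≈ 0.897800
step 5 [5y] zero: DF = P = 1739/2000 ≈ 0.869500
step 6 [6y] zero: DF = P = 8541/10000 ≈ 0.854100
step 7 [7y] bond c/1=1/16: DF=(24553/20000 − 1/16·(0.972300+0.934600+0.903800+0.897800+0.869500+0.854100))/(1+1/16) = 8359/10000 ≈ 0.835900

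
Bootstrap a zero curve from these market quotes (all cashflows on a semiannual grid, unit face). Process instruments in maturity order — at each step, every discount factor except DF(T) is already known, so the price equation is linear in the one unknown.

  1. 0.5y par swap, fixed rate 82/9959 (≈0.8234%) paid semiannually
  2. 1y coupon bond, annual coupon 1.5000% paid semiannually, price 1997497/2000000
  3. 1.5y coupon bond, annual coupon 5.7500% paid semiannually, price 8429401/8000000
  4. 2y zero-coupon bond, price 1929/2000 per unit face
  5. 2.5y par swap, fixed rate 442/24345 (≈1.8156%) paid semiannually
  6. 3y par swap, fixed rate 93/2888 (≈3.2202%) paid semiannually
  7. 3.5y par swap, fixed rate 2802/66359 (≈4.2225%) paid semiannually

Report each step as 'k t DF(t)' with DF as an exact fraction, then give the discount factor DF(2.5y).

step 1 [0.5y] swap r/2=41/9959: DF=(1 − 41/9959·(0))/(1+41/9959) = 9959/10000 ≈ 0.995900
step 2 [1y] bond c/2=3/400: DF=(1997497/2000000 − 3/400·(0.995900))/(1+3/400) = 9839/10000 ≈ 0.983900
step 3 [1.5y] bond c/2=23/800: DF=(8429401/8000000 − 23/800·(0.995900+0.983900))/(1+23/800) = 9689/10000 ≈ 0.968900
step 4 [2y] zero: DF = P = 1929/2000 ≈ 0.964500
step 5 [2.5y] swap r/2=221/24345: DF=(1 − 221/24345·(0.995900+0.983900+0.968900+0.964500))/(1+221/24345) = 4779/5000 ≈ 0.955800
step 6 [3y] swap r/2=93/5776: DF=(1 − 93/5776·(0.995900+0.983900+0.968900+0.964500+0.955800))/(1+93/5776) = 907/1000 ≈ 0.907000
step 7 [3.5y] swap r/2=1401/66359: DF=(1 − 1401/66359·(0.995900+0.983900+0.968900+0.964500+0.955800+0.907000))/(1+1401/66359) = 8599/10000 ≈ 0.859900

1 1/2 9959/10000
2 1 9839/10000
3 3/2 9689/10000
4 2 1929/2000
5 5/2 4779/5000
6 3 907/1000
7 7/2 8599/10000
DF(2.5y) = 4779/5000 ≈ 0.955800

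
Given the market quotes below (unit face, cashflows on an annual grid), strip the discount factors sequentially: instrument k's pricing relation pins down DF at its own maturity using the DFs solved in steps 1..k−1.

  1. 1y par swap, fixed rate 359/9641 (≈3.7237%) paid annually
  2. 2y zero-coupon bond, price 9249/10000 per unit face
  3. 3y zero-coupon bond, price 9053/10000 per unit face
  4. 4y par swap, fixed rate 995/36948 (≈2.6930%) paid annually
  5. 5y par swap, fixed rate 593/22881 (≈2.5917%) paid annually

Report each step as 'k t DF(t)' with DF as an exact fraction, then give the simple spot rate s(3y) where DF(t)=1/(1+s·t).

1 1 9641/10000
2 2 9249/10000
3 3 9053/10000
4 4 1801/2000
5 5 4407/5000
s(3y) = (1/(9053/10000) − 1)/(3) = 947/27159 ≈ 3.4869%

step 1 [1y] swap r/1=359/9641: DF=(1 − 359/9641·(0))/(1+359/9641) = 9641/10000 ≈ 0.964100
step 2 [2y] zero: DF = P = 9249/10000 ≈ 0.924900
step 3 [3y] zero: DF = P = 9053/10000 ≈ 0.905300
step 4 [4y] swap r/1=995/36948: DF=(1 − 995/36948·(0.964100+0.924900+0.905300))/(1+995/36948) = 1801/2000 ≈ 0.900500
step 5 [5y] swap r/1=593/22881: DF=(1 − 593/22881·(0.964100+0.924900+0.905300+0.900500))/(1+593/22881) = 4407/5000 ≈ 0.881400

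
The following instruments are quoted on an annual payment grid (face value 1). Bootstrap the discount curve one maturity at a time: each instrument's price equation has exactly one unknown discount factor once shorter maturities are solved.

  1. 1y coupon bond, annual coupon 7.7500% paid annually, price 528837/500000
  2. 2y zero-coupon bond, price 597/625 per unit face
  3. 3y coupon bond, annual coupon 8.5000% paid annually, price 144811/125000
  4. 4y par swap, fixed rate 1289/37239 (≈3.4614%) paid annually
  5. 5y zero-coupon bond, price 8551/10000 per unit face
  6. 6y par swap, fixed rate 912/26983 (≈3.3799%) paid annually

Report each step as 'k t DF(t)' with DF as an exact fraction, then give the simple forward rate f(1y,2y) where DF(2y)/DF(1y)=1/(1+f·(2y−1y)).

step 1 [1y] bond c/1=31/400: DF=(528837/500000 − 31/400·(0))/(1+31/400) = 1227/1250 ≈ 0.981600
step 2 [2y] zero: DF = P = 597/625 ≈ 0.955200
step 3 [3y] bond c/1=17/200: DF=(144811/125000 − 17/200·(0.981600+0.955200))/(1+17/200) = 229/250 ≈ 0.916000
step 4 [4y] swap r/1=1289/37239: DF=(1 − 1289/37239·(0.981600+0.955200+0.916000))/(1+1289/37239) = 8711/10000 ≈ 0.871100
step 5 [5y] zero: DF = P = 8551/10000 ≈ 0.855100
step 6 [6y] swap r/1=912/26983: DF=(1 − 912/26983·(0.981600+0.955200+0.916000+0.871100+0.855100))/(1+912/26983) = 511/625 ≈ 0.817600

1 1 1227/1250
2 2 597/625
3 3 229/250
4 4 8711/10000
5 5 8551/10000
6 6 511/625
f(1y,2y) = ((1227/1250)/(597/625) − 1)/(1) = 11/398 ≈ 2.7638%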